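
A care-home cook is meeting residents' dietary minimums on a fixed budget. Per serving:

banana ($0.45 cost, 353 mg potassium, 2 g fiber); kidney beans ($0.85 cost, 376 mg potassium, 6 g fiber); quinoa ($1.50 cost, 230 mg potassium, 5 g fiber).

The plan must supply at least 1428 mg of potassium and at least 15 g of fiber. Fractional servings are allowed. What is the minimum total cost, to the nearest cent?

$2.48

Compare the cost at each extreme point of the feasible region.
banana only: max(1428/353, 15/2) = 7.5 servings → $3.38.
kidney beans only: max(1428/376, 15/6) = 3.798 servings → $3.23.
quinoa only: max(1428/230, 15/5) = 6.209 servings → $9.31.
banana + kidney beans with both tight: 2.143 servings and 1.786 servings → $2.48.
banana + quinoa with both tight: 2.828 servings and 1.869 servings → $4.08.
kidney beans + quinoa: the both-tight solution has a negative serving — not a feasible corner.
The minimum over all feasible corners is $2.48.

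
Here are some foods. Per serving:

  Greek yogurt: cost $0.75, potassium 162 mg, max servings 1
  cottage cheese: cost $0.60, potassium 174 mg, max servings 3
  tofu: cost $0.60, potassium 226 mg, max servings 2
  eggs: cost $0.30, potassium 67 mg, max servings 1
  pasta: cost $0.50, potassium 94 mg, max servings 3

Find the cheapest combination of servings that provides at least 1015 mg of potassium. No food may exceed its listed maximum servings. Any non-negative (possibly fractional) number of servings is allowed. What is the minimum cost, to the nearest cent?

Cost per mg of potassium: tofu $0.0027, cottage cheese $0.0034, eggs $0.0045, Greek yogurt $0.0046, pasta $0.0053.
Take 2 servings of tofu: +452.0 mg potassium for $1.20 (total $1.20, still need 563.0 mg).
Take 3 servings of cottage cheese: +522.0 mg potassium for $1.80 (total $3.00, still need 41.0 mg).
Take 0.6119 servings of eggs: +41.0 mg potassium for $0.18 (total $3.18, still need 0.0 mg).
Greedy by cheapest-per-mg is optimal for a single linear constraint, so the minimum cost is $3.18.

$3.18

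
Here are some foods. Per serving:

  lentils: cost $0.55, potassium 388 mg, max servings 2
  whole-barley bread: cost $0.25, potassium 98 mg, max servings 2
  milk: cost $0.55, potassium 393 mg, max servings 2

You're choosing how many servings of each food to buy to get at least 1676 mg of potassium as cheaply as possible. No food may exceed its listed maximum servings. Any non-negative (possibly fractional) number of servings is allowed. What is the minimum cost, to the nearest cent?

Cost per mg of potassium: milk $0.0014, lentils $0.0014, whole-barley bread $0.0026.
Take 2 servings of milk: +786.0 mg potassium for $1.10 (total $1.10, still need 890.0 mg).
Take 2 servings of lentils: +776.0 mg potassium for $1.10 (total $2.20, still need 114.0 mg).
Take 1.163 servings of whole-barley bread: +114.0 mg potassium for $0.29 (total $2.49, still need 0.0 mg).
Greedy by cheapest-per-mg is optimal for a single linear constraint, so the minimum cost is $2.49.

$2.49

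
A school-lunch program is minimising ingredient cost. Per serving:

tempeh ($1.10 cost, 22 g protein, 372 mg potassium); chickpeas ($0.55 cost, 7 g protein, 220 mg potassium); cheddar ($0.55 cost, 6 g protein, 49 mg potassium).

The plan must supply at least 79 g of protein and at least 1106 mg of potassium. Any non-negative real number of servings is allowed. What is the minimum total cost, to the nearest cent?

$3.95

The cheapest plan sits at a corner of the feasible region — with two constraints it uses at most two foods.
tempeh only: max(79/22, 1106/372) = 3.591 servings → $3.95.
chickpeas only: max(79/7, 1106/220) = 11.29 servings → $6.21.
cheddar only: max(79/6, 1106/49) = 22.57 servings → $12.41.
tempeh + chickpeas: the both-tight solution has a negative serving — not a feasible corner.
tempeh + cheddar with both tight: 2.396 servings and 4.381 servings → $5.05.
chickpeas + cheddar with both tight: 2.83 servings and 9.865 servings → $6.98.
The minimum over all feasible corners is $3.95.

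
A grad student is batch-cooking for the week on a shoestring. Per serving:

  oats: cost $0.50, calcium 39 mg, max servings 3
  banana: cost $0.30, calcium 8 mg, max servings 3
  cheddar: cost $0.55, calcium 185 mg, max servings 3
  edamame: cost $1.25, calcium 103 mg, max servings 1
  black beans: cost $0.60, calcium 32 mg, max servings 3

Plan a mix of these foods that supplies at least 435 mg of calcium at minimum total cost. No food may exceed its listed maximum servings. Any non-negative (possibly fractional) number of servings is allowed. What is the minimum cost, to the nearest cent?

$1.29

Cost per mg of calcium: cheddar $0.0030, edamame $0.0121, oats $0.0128, black beans $0.0187, banana $0.0375.
Take 2.351 servings of cheddar: +435.0 mg calcium for $1.29 (total $1.29, still need 0.0 mg).
Filling from the cheapest source first is optimal under one linear minimum: $1.29.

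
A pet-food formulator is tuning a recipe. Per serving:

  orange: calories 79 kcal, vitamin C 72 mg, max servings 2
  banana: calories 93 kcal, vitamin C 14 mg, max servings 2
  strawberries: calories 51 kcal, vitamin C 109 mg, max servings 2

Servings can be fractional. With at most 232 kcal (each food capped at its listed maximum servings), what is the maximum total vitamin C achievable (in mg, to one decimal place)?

Vitamin C per kcal: strawberries 2.137, orange 0.9114, banana 0.1505.
Take 2 servings of strawberries: uses 102 kcal, +218.0 mg vitamin C (running total 218.0 mg).
Take 1.646 servings of orange: uses 130 kcal, +118.5 mg vitamin C (running total 336.5 mg).
Filling greedily by vitamin C-per-kcal is optimal for one linear limit, giving 336.5 mg.

336.5 mg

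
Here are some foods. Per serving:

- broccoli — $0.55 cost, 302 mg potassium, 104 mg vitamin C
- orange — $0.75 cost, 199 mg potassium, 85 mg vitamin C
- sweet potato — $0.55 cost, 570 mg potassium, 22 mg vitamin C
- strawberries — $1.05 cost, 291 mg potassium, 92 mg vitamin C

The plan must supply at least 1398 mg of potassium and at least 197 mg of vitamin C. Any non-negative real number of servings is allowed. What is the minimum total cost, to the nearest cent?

$1.75

A basic optimal solution has at most two foods positive. Try each food alone and each pair with both targets met exactly.
broccoli only: max(1398/302, 197/104) = 4.629 servings → $2.55.
orange only: max(1398/199, 197/85) = 7.025 servings → $5.27.
sweet potato only: max(1398/570, 197/22) = 8.955 servings → $4.92.
strawberries only: max(1398/291, 197/92) = 4.804 servings → $5.04.
broccoli + orange: intersection lies outside the first quadrant.
broccoli + sweet potato with both tight: 1.549 servings and 1.632 servings → $1.75.
broccoli + strawberries: the both-tight solution has a negative serving — not a feasible corner.
orange + sweet potato with both tight: 1.85 servings and 1.807 servings → $2.38.
orange + strawberries with both targets exact would need a negative amount; discard.
sweet potato + strawberries with both tight: 1.548 servings and 1.771 servings → $2.71.
So the least-cost plan costs $1.75.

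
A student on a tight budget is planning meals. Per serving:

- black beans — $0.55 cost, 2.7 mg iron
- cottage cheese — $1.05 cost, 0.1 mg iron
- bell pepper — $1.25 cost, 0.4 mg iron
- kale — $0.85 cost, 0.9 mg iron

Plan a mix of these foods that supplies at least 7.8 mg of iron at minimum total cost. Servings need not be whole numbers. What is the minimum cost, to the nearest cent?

$1.59

Cost per mg of iron: black beans $0.2037, kale $0.9444, bell pepper $3.1250, cottage cheese $10.5000.
With no serving limits, use only black beans: 7.8 mg / 2.7 mg = 2.889 servings × $0.55 = $1.59.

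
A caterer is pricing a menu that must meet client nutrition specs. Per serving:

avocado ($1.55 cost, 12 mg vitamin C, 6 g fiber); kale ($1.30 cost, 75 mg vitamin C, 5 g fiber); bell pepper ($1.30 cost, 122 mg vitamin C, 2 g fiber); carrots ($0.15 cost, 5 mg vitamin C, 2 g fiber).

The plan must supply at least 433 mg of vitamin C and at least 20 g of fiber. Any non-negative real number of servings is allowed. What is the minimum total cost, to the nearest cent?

$5.26

With two linear requirements the optimum uses one or two foods; enumerate the corners.
avocado only: max(433/12, 20/6) = 36.08 servings → $55.93.
kale only: max(433/75, 20/5) = 5.773 servings → $7.51.
bell pepper only: max(433/122, 20/2) = 10 servings → $13.00.
carrots only: max(433/5, 20/2) = 86.6 servings → $12.99.
avocado + kale: the both-tight solution has a negative serving — not a feasible corner.
avocado + bell pepper with both tight: 2.223 servings and 3.331 servings → $7.78.
avocado + carrots: intersection lies outside the first quadrant.
kale + bell pepper with both tight: 3.422 servings and 1.446 servings → $6.33.
kale + carrots: intersection lies outside the first quadrant.
bell pepper + carrots with both tight: 3.274 servings and 6.726 servings → $5.26.
Cheapest feasible corner: $5.26.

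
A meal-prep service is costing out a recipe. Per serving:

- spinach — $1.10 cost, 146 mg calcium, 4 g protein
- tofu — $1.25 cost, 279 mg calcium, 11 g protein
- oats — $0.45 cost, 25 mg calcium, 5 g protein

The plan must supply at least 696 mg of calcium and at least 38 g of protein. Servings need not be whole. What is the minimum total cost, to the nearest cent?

$4.01

Compare the cost at each extreme point of the feasible region.
spinach only: max(696/146, 38/4) = 9.5 servings → $10.45.
tofu only: max(696/279, 38/11) = 3.455 servings → $4.32.
oats only: max(696/25, 38/5) = 27.84 servings → $12.53.
spinach + tofu with both targets exact would need a negative amount; discard.
spinach + oats with both tight: 4.016 servings and 4.387 servings → $6.39.
tofu + oats with both tight: 2.259 servings and 2.63 servings → $4.01.
The minimum over all feasible corners is $4.01.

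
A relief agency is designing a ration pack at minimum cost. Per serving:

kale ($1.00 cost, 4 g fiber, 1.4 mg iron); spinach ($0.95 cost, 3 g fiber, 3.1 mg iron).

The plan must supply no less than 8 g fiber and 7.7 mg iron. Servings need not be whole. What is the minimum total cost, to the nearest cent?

For a min-cost LP with two ≥-constraints, a basic feasible solution has at most two positive variables.
kale only: max(8/4, 7.7/1.4) = 5.5 servings → $5.50.
spinach only: max(8/3, 7.7/3.1) = 2.667 servings → $2.53.
kale + spinach with both tight: 0.2073 servings and 2.39 servings → $2.48.
Cheapest feasible corner: $2.48.

$2.48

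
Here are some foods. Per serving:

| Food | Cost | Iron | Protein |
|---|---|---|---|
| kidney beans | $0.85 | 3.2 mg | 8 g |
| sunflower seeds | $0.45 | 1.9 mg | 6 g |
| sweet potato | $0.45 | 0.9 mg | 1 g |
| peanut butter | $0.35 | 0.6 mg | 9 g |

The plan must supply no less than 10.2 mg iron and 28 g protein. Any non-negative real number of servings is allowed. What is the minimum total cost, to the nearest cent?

$2.42

Minimising a linear cost over {iron ≥ 10.2, protein ≥ 28, servings ≥ 0} — the optimum is at a vertex, using one or two foods.
kidney beans only: max(10.2/3.2, 28/8) = 3.5 servings → $2.98.
sunflower seeds only: max(10.2/1.9, 28/6) = 5.368 servings → $2.42.
sweet potato only: max(10.2/0.9, 28/1) = 28 servings → $12.60.
peanut butter only: max(10.2/0.6, 28/9) = 17 servings → $5.95.
kidney beans + sunflower seeds with both tight: 2 servings and 2 servings → $2.60.
kidney beans + sweet potato: the both-tight solution has a negative serving — not a feasible corner.
kidney beans + peanut butter with both tight: 3.125 servings and 0.3333 servings → $2.77.
sunflower seeds + sweet potato with both tight: 4.286 servings and 2.286 servings → $2.96.
sunflower seeds + peanut butter: the both-tight solution has a negative serving — not a feasible corner.
sweet potato + peanut butter with both tight: 10 servings and 2 servings → $5.20.
Cheapest feasible corner: $2.42.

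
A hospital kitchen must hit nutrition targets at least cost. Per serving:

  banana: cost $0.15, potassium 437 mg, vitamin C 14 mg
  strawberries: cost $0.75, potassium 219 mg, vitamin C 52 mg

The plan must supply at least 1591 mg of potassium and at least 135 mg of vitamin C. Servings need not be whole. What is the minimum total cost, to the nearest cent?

With two linear requirements the optimum uses one or two foods; enumerate the corners.
banana only: max(1591/437, 135/14) = 9.643 servings → $1.45.
strawberries only: max(1591/219, 135/52) = 7.265 servings → $5.45.
banana + strawberries with both tight: 2.705 servings and 1.868 servings → $1.81.
So the least-cost plan costs $1.45.

$1.45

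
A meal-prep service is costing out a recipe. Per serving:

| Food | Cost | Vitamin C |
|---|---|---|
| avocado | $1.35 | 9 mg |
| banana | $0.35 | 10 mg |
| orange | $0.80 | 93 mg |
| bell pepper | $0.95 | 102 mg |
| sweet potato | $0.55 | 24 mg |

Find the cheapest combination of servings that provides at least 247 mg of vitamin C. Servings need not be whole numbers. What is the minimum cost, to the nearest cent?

Cost per mg of vitamin C: orange $0.0086, bell pepper $0.0093, sweet potato $0.0229, banana $0.0350, avocado $0.1500.
With no serving limits, use only orange: 247 mg / 93 mg = 2.656 servings × $0.80 = $2.12.

$2.12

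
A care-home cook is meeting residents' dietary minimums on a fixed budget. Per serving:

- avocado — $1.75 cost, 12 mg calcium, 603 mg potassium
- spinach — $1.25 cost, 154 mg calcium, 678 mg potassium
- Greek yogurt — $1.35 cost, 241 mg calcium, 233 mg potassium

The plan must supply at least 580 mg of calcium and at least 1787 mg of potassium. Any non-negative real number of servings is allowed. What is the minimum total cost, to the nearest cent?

$4.15

Compare the cost at each extreme point of the feasible region.
avocado only: max(580/12, 1787/603) = 48.33 servings → $84.58.
spinach only: max(580/154, 1787/678) = 3.766 servings → $4.71.
Greek yogurt only: max(580/241, 1787/233) = 7.67 servings → $10.35.
avocado + spinach: intersection lies outside the first quadrant.
avocado + Greek yogurt with both tight: 2.073 servings and 2.303 servings → $6.74.
spinach + Greek yogurt with both tight: 2.318 servings and 0.9257 servings → $4.15.
Cheapest feasible corner: $4.15.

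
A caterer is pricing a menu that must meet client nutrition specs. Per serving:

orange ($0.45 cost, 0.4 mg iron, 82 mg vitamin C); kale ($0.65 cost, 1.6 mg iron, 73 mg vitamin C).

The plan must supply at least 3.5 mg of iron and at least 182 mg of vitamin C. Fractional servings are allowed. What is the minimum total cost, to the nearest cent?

$1.52

The cheapest plan sits at a corner of the feasible region — with two constraints it uses at most two foods.
orange only: max(3.5/0.4, 182/82) = 8.75 servings → $3.94.
kale only: max(3.5/1.6, 182/73) = 2.493 servings → $1.62.
orange + kale with both tight: 0.35 servings and 2.1 servings → $1.52.
Cheapest feasible corner: $1.52.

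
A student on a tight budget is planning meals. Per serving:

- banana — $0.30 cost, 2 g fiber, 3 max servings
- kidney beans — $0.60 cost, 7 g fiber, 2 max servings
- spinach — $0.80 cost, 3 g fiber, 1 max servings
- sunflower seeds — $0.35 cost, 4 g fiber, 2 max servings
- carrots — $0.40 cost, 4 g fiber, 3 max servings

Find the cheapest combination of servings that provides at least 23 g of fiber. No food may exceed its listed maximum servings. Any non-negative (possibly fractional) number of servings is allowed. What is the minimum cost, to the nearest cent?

Cost per g of fiber: kidney beans $0.0857, sunflower seeds $0.0875, carrots $0.1000, banana $0.1500, spinach $0.2667.
Take 2 servings of kidney beans: +14.0 g fiber for $1.20 (total $1.20, still need 9.0 g).
Take 2 servings of sunflower seeds: +8.0 g fiber for $0.70 (total $1.90, still need 1.0 g).
Take 0.25 servings of carrots: +1.0 g fiber for $0.10 (total $2.00, still need 0.0 g).
Greedy by cheapest-per-g is optimal for a single linear constraint, so the minimum cost is $2.00.

$2.00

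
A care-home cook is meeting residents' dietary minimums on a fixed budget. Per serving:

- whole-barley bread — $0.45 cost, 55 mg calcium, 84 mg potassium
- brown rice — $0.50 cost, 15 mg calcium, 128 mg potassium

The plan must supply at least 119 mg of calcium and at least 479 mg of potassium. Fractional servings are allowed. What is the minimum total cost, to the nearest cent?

Compare the cost at each extreme point of the feasible region.
whole-barley bread only: max(119/55, 479/84) = 5.702 servings → $2.57.
brown rice only: max(119/15, 479/128) = 7.933 servings → $3.97.
whole-barley bread + brown rice with both tight: 1.392 servings and 2.829 servings → $2.04.
Cheapest feasible corner: $2.04.

$2.04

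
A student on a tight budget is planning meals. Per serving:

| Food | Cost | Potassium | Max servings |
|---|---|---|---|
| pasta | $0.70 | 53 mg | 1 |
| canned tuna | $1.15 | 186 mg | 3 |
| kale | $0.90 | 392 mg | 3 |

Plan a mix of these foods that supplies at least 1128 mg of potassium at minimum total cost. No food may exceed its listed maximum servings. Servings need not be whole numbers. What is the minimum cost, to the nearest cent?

Cost per mg of potassium: kale $0.0023, canned tuna $0.0062, pasta $0.0132.
Take 2.878 servings of kale: +1128.0 mg potassium for $2.59 (total $2.59, still need 0.0 mg).
Filling from the cheapest source first is optimal under one linear minimum: $2.59.

$2.59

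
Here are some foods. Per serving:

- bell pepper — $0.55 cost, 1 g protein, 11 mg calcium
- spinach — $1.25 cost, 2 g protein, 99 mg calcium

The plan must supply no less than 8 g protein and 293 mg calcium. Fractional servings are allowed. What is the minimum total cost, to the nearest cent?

$4.80

Check every corner: each single food scaled to meet both minima, and each pair solved so both constraints bind.
bell pepper only: max(8/1, 293/11) = 26.64 servings → $14.65.
spinach only: max(8/2, 293/99) = 4 servings → $5.00.
bell pepper + spinach with both tight: 2.675 servings and 2.662 servings → $4.80.
So the least-cost plan costs $4.80.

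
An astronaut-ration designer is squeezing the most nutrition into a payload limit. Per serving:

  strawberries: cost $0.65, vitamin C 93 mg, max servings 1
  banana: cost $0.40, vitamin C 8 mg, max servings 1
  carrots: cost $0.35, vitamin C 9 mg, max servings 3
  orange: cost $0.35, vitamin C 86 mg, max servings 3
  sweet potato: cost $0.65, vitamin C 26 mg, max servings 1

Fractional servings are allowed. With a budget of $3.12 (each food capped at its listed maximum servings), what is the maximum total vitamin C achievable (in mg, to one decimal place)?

396.8 mg

Vitamin C per dollar: orange 245.7, strawberries 143.1, sweet potato 40, carrots 25.71, banana 20.
Take 3 servings of orange: spends $1.05, +258.0 mg vitamin C (running total 258.0 mg).
Take 1 serving of strawberries: spends $0.65, +93.0 mg vitamin C (running total 351.0 mg).
Take 1 serving of sweet potato: spends $0.65, +26.0 mg vitamin C (running total 377.0 mg).
Take 2.2 servings of carrots: spends $0.77, +19.8 mg vitamin C (running total 396.8 mg).
Greedy by best ratio exhausts the cost allowance optimally: 396.8 mg.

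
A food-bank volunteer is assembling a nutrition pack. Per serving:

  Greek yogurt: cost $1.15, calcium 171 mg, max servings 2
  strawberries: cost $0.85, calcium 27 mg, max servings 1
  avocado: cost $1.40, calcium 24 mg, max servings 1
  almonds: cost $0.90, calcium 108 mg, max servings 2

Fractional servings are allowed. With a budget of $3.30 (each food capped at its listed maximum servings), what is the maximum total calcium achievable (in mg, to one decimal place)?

462.0 mg

Calcium per dollar: Greek yogurt 148.7, almonds 120, strawberries 31.76, avocado 17.14.
Take 2 servings of Greek yogurt: spends $2.30, +342.0 mg calcium (running total 342.0 mg).
Take 1.111 servings of almonds: spends $1.00, +120.0 mg calcium (running total 462.0 mg).
Filling greedily by calcium-per-dollar is optimal for one linear limit, giving 462.0 mg.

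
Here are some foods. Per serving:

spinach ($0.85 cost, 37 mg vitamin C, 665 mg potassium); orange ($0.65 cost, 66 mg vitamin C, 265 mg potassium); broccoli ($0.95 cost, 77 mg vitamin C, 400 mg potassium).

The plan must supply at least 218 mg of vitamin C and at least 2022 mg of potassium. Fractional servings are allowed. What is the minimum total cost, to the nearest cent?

$3.23

A basic optimal solution has at most two foods positive. Try each food alone and each pair with both targets met exactly.
spinach only: max(218/37, 2022/665) = 5.892 servings → $5.01.
orange only: max(218/66, 2022/265) = 7.63 servings → $4.96.
broccoli only: max(218/77, 2022/400) = 5.055 servings → $4.80.
spinach + orange with both tight: 2.22 servings and 2.058 servings → $3.23.
spinach + broccoli with both tight: 1.881 servings and 1.927 servings → $3.43.
orange + broccoli: intersection lies outside the first quadrant.
The minimum over all feasible corners is $3.23.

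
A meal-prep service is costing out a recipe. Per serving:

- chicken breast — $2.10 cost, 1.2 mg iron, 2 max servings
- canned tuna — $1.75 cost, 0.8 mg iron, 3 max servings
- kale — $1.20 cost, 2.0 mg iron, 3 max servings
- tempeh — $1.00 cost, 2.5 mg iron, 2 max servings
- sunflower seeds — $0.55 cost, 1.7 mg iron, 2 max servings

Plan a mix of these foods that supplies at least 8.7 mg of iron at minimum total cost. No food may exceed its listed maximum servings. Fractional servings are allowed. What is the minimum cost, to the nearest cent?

$3.28

Cost per mg of iron: sunflower seeds $0.3235, tempeh $0.4000, kale $0.6000, chicken breast $1.7500, canned tuna $2.1875.
Take 2 servings of sunflower seeds: +3.4 mg iron for $1.10 (total $1.10, still need 5.3 mg).
Take 2 servings of tempeh: +5.0 mg iron for $2.00 (total $3.10, still need 0.3 mg).
Take 0.15 servings of kale: +0.3 mg iron for $0.18 (total $3.28, still need 0.0 mg).
Filling from the cheapest source first is optimal under one linear minimum: $3.28.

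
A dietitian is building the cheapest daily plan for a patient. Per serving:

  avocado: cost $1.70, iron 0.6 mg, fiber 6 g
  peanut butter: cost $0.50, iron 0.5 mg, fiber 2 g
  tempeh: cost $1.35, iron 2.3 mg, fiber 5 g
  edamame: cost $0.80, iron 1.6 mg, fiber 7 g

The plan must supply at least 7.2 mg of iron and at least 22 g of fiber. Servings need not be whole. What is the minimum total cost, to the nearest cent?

$3.60

An LP optimum is at a vertex; with two nutrient constraints at most two foods are used. Check each candidate.
avocado only: max(7.2/0.6, 22/6) = 12 servings → $20.40.
peanut butter only: max(7.2/0.5, 22/2) = 14.4 servings → $7.20.
tempeh only: max(7.2/2.3, 22/5) = 4.4 servings → $5.94.
edamame only: max(7.2/1.6, 22/7) = 4.5 servings → $3.60.
avocado + peanut butter: intersection lies outside the first quadrant.
avocado + tempeh with both tight: 1.352 servings and 2.778 servings → $6.05.
avocado + edamame: intersection lies outside the first quadrant.
peanut butter + tempeh with both tight: 6.952 servings and 1.619 servings → $5.66.
peanut butter + edamame: intersection lies outside the first quadrant.
tempeh + edamame with both tight: 1.877 servings and 1.802 servings → $3.98.
Cheapest feasible corner: $3.60.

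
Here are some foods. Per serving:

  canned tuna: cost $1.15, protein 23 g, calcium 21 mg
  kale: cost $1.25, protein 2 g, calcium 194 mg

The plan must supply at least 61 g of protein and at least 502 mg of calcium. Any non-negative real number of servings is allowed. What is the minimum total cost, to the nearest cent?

$5.72

Two binding constraints pin down two serving amounts, so the optimal mix uses at most two foods. The candidates are each food alone (scaled to the tighter of protein/calcium) and each pair with both constraints tight.
canned tuna only: max(61/23, 502/21) = 23.9 servings → $27.49.
kale only: max(61/2, 502/194) = 30.5 servings → $38.12.
canned tuna + kale with both tight: 2.45 servings and 2.322 servings → $5.72.
The minimum over all feasible corners is $5.72.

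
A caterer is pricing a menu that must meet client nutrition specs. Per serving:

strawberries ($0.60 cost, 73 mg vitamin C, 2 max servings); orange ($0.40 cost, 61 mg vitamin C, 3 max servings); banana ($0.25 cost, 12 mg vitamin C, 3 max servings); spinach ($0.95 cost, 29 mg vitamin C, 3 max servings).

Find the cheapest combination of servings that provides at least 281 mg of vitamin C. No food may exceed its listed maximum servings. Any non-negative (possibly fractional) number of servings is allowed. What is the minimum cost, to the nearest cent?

$2.01

Cost per mg of vitamin C: orange $0.0066, strawberries $0.0082, banana $0.0208, spinach $0.0328.
Take 3 servings of orange: +183.0 mg vitamin C for $1.20 (total $1.20, still need 98.0 mg).
Take 1.342 servings of strawberries: +98.0 mg vitamin C for $0.81 (total $2.01, still need 0.0 mg).
Greedy by cheapest-per-mg is optimal for a single linear constraint, so the minimum cost is $2.01.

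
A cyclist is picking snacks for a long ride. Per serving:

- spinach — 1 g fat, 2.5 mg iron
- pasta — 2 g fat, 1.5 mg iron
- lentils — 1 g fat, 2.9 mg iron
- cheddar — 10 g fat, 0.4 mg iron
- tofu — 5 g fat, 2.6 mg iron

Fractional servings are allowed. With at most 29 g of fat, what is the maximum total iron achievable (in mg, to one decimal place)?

84.1 mg

Iron per g fat: lentils 2.9, spinach 2.5, pasta 0.75, tofu 0.52, cheddar 0.04.
With no serving limits, spend the whole fat allowance on lentils: 29 g / 1 g × 2.9 mg = 84.1 mg.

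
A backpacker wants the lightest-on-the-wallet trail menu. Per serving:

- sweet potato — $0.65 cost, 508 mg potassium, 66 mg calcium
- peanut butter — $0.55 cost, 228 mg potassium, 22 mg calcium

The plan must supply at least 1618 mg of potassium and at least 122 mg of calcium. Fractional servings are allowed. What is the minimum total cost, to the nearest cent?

$2.07

For a min-cost LP with two ≥-constraints, a basic feasible solution has at most two positive variables.
sweet potato only: max(1618/508, 122/66) = 3.185 servings → $2.07.
peanut butter only: max(1618/228, 122/22) = 7.096 servings → $3.90.
sweet potato + peanut butter: intersection lies outside the first quadrant.
Cheapest feasible corner: $2.07.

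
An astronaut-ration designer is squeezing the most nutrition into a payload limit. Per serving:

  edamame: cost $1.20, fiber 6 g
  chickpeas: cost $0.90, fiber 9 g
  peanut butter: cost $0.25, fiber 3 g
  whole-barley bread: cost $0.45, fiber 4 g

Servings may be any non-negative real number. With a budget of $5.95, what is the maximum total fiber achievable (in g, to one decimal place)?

71.4 g

Fiber per dollar: peanut butter 12, chickpeas 10, whole-barley bread 8.889, edamame 5.
With no serving limits, spend the whole cost allowance on peanut butter: $5.95 / $0.25 × 3 g = 71.4 g.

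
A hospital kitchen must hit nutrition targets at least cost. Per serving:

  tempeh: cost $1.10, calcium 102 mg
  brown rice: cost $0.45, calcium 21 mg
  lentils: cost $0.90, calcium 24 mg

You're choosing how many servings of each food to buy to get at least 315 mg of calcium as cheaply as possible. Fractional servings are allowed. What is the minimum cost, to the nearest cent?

$3.40

Cost per mg of calcium: tempeh $0.0108, brown rice $0.0214, lentils $0.0375.
With no serving limits, use only tempeh: 315 mg / 102 mg = 3.088 servings × $1.10 = $3.40.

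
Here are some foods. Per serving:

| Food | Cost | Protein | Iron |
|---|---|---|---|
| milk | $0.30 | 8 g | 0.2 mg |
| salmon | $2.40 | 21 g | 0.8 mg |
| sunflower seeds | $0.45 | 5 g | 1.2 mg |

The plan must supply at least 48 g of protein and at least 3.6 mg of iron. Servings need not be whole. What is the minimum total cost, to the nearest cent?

$2.39

For a min-cost LP with two ≥-constraints, a basic feasible solution has at most two positive variables.
milk only: max(48/8, 3.6/0.2) = 18 servings → $5.40.
salmon only: max(48/21, 3.6/0.8) = 4.5 servings → $10.80.
sunflower seeds only: max(48/5, 3.6/1.2) = 9.6 servings → $4.32.
milk + salmon with both targets exact would need a negative amount; discard.
milk + sunflower seeds with both tight: 4.605 servings and 2.233 servings → $2.39.
salmon + sunflower seeds with both tight: 1.868 servings and 1.755 servings → $5.27.
The minimum over all feasible corners is $2.39.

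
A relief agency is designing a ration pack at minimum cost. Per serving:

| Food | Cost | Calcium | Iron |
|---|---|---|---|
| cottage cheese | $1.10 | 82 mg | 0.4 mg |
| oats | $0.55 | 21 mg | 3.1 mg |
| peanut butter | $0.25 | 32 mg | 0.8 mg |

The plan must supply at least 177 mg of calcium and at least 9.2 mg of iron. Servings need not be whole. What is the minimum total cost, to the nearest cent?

With two linear requirements the optimum uses one or two foods; enumerate the corners.
cottage cheese only: max(177/82, 9.2/0.4) = 23 servings → $25.30.
oats only: max(177/21, 9.2/3.1) = 8.429 servings → $4.64.
peanut butter only: max(177/32, 9.2/0.8) = 11.5 servings → $2.88.
cottage cheese + oats with both tight: 1.446 servings and 2.781 servings → $3.12.
cottage cheese + peanut butter: intersection lies outside the first quadrant.
oats + peanut butter with both tight: 1.854 servings and 4.314 servings → $2.10.
Cheapest feasible corner: $2.10.

$2.10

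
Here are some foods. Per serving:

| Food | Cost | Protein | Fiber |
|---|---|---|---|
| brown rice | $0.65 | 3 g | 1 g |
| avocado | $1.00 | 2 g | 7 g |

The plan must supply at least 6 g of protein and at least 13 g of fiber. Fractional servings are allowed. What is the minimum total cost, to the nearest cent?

$2.28

An LP optimum is at a vertex; with two nutrient constraints at most two foods are used. Check each candidate.
brown rice only: max(6/3, 13/1) = 13 servings → $8.45.
avocado only: max(6/2, 13/7) = 3 servings → $3.00.
brown rice + avocado with both tight: 0.8421 servings and 1.737 servings → $2.28.
Cheapest feasible corner: $2.28.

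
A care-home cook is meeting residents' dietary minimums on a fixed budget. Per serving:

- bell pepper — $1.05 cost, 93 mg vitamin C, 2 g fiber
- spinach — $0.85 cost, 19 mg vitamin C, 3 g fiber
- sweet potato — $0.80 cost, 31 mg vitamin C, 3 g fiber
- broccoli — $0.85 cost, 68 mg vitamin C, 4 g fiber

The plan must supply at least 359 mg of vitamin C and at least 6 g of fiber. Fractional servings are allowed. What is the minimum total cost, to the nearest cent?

bell pepper only: max(359/93, 6/2) = 3.86 servings → $4.05.
spinach only: max(359/19, 6/3) = 18.89 servings → $16.06.
sweet potato only: max(359/31, 6/3) = 11.58 servings → $9.26.
broccoli only: max(359/68, 6/4) = 5.279 servings → $4.49.
bell pepper + spinach: intersection lies outside the first quadrant.
bell pepper + sweet potato with both targets exact would need a negative amount; discard.
bell pepper + broccoli with both targets exact would need a negative amount; discard.
spinach + sweet potato with both targets exact would need a negative amount; discard.
spinach + broccoli: the both-tight solution has a negative serving — not a feasible corner.
sweet potato + broccoli with both targets exact would need a negative amount; discard.
The minimum over all feasible corners is $4.05.

$4.05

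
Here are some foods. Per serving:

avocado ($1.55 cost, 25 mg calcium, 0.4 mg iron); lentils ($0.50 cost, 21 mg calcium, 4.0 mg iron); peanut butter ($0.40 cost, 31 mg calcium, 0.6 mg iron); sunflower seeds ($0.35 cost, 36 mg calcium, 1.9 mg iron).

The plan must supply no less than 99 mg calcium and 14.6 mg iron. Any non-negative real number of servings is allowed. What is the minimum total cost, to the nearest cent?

An LP optimum is at a vertex; with two nutrient constraints at most two foods are used. Check each candidate.
avocado only: max(99/25, 14.6/0.4) = 36.5 servings → $56.58.
lentils only: max(99/21, 14.6/4.0) = 4.714 servings → $2.36.
peanut butter only: max(99/31, 14.6/0.6) = 24.33 servings → $9.73.
sunflower seeds only: max(99/36, 14.6/1.9) = 7.684 servings → $2.69.
avocado + lentils with both tight: 0.976 servings and 3.552 servings → $3.29.
avocado + peanut butter: intersection lies outside the first quadrant.
avocado + sunflower seeds with both targets exact would need a negative amount; discard.
lentils + peanut butter with both tight: 3.53 servings and 0.8025 servings → $2.09.
lentils + sunflower seeds with both tight: 3.242 servings and 0.8588 servings → $1.92.
peanut butter + sunflower seeds: intersection lies outside the first quadrant.
The minimum over all feasible corners is $1.92.

$1.92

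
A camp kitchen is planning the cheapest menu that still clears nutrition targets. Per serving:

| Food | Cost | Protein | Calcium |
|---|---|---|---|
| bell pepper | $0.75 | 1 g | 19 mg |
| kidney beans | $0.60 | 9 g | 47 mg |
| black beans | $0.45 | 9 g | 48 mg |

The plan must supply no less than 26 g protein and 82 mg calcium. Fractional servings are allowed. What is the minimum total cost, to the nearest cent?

$1.30

Two binding constraints pin down two serving amounts, so the optimal mix uses at most two foods. The candidates are each food alone (scaled to the tighter of protein/calcium) and each pair with both constraints tight.
bell pepper only: max(26/1, 82/19) = 26 servings → $19.50.
kidney beans only: max(26/9, 82/47) = 2.889 servings → $1.73.
black beans only: max(26/9, 82/48) = 2.889 servings → $1.30.
bell pepper + kidney beans with both targets exact would need a negative amount; discard.
bell pepper + black beans: the both-tight solution has a negative serving — not a feasible corner.
kidney beans + black beans: the both-tight solution has a negative serving — not a feasible corner.
The minimum over all feasible corners is $1.30.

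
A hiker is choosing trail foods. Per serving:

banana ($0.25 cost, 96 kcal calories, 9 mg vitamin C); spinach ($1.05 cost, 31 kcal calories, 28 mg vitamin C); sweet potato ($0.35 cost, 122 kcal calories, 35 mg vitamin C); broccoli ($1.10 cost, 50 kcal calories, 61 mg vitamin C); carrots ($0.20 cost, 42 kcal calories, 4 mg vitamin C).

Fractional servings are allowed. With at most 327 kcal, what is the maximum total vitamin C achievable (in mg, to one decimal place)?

Vitamin C per kcal: broccoli 1.22, spinach 0.9032, sweet potato 0.2869, carrots 0.09524, banana 0.09375.
With no serving limits, spend the whole calories allowance on broccoli: 327 kcal / 50 kcal × 61 mg = 398.9 mg.

398.9 mg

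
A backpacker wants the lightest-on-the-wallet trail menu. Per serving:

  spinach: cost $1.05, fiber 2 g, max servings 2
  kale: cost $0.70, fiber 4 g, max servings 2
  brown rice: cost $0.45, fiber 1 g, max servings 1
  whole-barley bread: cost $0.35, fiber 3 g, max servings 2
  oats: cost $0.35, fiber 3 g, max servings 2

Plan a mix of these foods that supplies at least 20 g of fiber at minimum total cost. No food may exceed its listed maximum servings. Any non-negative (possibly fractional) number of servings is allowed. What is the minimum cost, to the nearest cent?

$2.80

Cost per g of fiber: whole-barley bread $0.1167, oats $0.1167, kale $0.1750, brown rice $0.4500, spinach $0.5250.
Take 2 servings of whole-barley bread: +6.0 g fiber for $0.70 (total $0.70, still need 14.0 g).
Take 2 servings of oats: +6.0 g fiber for $0.70 (total $1.40, still need 8.0 g).
Take 2 servings of kale: +8.0 g fiber for $1.40 (total $2.80, still need 0.0 g).
Greedy by cheapest-per-g is optimal for a single linear constraint, so the minimum cost is $2.80.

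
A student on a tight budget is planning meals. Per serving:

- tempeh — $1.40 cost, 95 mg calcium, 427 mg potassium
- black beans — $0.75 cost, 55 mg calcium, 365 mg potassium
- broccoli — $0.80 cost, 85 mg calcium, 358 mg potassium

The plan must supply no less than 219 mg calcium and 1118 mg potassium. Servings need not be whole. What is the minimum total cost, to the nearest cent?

Two binding constraints pin down two serving amounts, so the optimal mix uses at most two foods. The candidates are each food alone (scaled to the tighter of calcium/potassium) and each pair with both constraints tight.
tempeh only: max(219/95, 1118/427) = 2.618 servings → $3.67.
black beans only: max(219/55, 1118/365) = 3.982 servings → $2.99.
broccoli only: max(219/85, 1118/358) = 3.123 servings → $2.50.
tempeh + black beans with both tight: 1.648 servings and 1.135 servings → $3.16.
tempeh + broccoli with both targets exact would need a negative amount; discard.
black beans + broccoli with both tight: 1.467 servings and 1.627 servings → $2.40.
The minimum over all feasible corners is $2.40.

$2.40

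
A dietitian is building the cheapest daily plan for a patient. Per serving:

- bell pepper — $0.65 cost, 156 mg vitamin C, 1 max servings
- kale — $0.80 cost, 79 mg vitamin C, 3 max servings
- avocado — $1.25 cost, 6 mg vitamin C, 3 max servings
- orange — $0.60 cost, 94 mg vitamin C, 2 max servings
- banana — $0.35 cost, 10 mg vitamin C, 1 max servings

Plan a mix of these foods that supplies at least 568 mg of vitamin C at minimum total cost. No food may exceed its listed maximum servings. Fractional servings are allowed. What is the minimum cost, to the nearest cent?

Cost per mg of vitamin C: bell pepper $0.0042, orange $0.0064, kale $0.0101, banana $0.0350, avocado $0.2083.
Take 1 serving of bell pepper: +156.0 mg vitamin C for $0.65 (total $0.65, still need 412.0 mg).
Take 2 servings of orange: +188.0 mg vitamin C for $1.20 (total $1.85, still need 224.0 mg).
Take 2.835 servings of kale: +224.0 mg vitamin C for $2.27 (total $4.12, still need 0.0 mg).
Greedy by cheapest-per-mg is optimal for a single linear constraint, so the minimum cost is $4.12.

$4.12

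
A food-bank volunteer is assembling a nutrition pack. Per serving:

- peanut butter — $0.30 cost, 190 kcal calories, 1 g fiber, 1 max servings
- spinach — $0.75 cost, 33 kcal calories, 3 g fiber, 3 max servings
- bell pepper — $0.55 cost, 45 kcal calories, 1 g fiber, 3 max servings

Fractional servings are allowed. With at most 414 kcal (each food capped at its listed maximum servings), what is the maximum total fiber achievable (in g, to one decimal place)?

12.9 g

Fiber per kcal: spinach 0.09091, bell pepper 0.02222, peanut butter 0.005263.
Take 3 servings of spinach: uses 99 kcal, +9.0 g fiber (running total 9.0 g).
Take 3 servings of bell pepper: uses 135 kcal, +3.0 g fiber (running total 12.0 g).
Take 0.9474 servings of peanut butter: uses 180 kcal, +0.9 g fiber (running total 12.9 g).
Filling greedily by fiber-per-kcal is optimal for one linear limit, giving 12.9 g.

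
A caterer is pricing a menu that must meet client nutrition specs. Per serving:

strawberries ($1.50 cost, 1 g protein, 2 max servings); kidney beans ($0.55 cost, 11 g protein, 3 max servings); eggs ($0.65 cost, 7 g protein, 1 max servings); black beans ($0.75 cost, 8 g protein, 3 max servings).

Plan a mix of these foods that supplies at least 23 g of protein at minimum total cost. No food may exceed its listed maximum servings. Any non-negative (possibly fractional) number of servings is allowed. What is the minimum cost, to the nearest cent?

$1.15

Cost per g of protein: kidney beans $0.0500, eggs $0.0929, black beans $0.0938, strawberries $1.5000.
Take 2.091 servings of kidney beans: +23.0 g protein for $1.15 (total $1.15, still need 0.0 g).
Greedy by cheapest-per-g is optimal for a single linear constraint, so the minimum cost is $1.15.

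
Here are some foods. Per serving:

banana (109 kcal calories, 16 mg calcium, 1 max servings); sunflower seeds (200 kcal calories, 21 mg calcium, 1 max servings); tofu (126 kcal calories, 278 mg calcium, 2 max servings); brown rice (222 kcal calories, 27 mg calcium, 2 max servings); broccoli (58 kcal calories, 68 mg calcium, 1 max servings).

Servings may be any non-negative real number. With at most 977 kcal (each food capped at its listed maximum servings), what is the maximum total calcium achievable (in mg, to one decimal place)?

706.0 mg

Calcium per kcal: tofu 2.206, broccoli 1.172, banana 0.1468, brown rice 0.1216, sunflower seeds 0.105.
Take 2 servings of tofu: uses 252 kcal, +556.0 mg calcium (running total 556.0 mg).
Take 1 serving of broccoli: uses 58 kcal, +68.0 mg calcium (running total 624.0 mg).
Take 1 serving of banana: uses 109 kcal, +16.0 mg calcium (running total 640.0 mg).
Take 2 servings of brown rice: uses 444 kcal, +54.0 mg calcium (running total 694.0 mg).
Take 0.57 servings of sunflower seeds: uses 114 kcal, +12.0 mg calcium (running total 706.0 mg).
Greedy by best ratio exhausts the calories allowance optimally: 706.0 mg.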